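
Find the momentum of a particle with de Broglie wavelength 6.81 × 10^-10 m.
9.73 × 10^-25 kg·m/s

From the de Broglie relation λ = h/p, we solve for p:

p = h/λ
p = (6.626 × 10^-34 J·s) / (6.81 × 10^-10 m)
p = 9.73 × 10^-25 kg·m/s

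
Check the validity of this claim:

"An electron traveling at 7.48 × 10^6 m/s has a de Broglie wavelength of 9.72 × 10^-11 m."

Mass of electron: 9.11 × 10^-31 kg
True

The claim is correct.

Using λ = h/(mv):
λ = (6.626 × 10^-34 J·s) / (9.11 × 10^-31 kg × 7.48 × 10^6 m/s)
λ = 9.72 × 10^-11 m

This matches the claimed value.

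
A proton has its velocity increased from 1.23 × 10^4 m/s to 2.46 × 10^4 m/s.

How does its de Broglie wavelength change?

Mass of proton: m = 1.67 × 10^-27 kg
The wavelength decreases by a factor of 2.

Using λ = h/(mv):

Initial wavelength: λ₁ = h/(mv₁) = 3.23 × 10^-11 m
Final wavelength: λ₂ = h/(mv₂) = 1.61 × 10^-11 m

Since λ ∝ 1/v, when velocity increases by a factor of 2, the wavelength decreases by a factor of 2.

λ₂/λ₁ = v₁/v₂ = 1/2

The wavelength decreases by a factor of 2.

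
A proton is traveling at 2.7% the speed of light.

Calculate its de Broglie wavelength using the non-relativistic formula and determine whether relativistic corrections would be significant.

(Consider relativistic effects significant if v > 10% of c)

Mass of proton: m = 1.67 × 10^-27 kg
No, relativistic corrections are not needed.

Using the non-relativistic de Broglie formula λ = h/(mv):

v = 2.7% × c = 8.094 × 10^6 m/s

λ = h/(mv)
λ = (6.626 × 10^-34 J·s) / (1.67 × 10^-27 kg × 8.094 × 10^6 m/s)
λ = 4.90 × 10^-14 m

Since v = 2.7% of c < 10% of c, relativistic corrections are NOT significant and this non-relativistic result is a good approximation.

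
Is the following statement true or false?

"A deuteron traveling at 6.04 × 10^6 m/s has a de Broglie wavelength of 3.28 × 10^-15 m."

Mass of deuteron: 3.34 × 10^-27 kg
False

The claim is incorrect.

Using λ = h/(mv):
λ = (6.626 × 10^-34 J·s) / (3.34 × 10^-27 kg × 6.04 × 10^6 m/s)
λ = 3.28 × 10^-14 m

The actual wavelength differs from the claimed 3.28 × 10^-15 m.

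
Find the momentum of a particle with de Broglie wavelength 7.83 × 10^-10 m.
8.46 × 10^-25 kg·m/s

From the de Broglie relation λ = h/p, we solve for p:

p = h/λ
p = (6.626 × 10^-34 J·s) / (7.83 × 10^-10 m)
p = 8.46 × 10^-25 kg·m/s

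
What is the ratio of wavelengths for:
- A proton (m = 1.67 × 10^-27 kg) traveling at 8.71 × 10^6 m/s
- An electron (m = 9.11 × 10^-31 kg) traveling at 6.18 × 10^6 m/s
λ₁/λ₂ = 3.87 × 10^-4

Using λ = h/(mv):

λ₁ = h/(m₁v₁) = 4.56 × 10^-14 m
λ₂ = h/(m₂v₂) = 1.18 × 10^-10 m

Ratio λ₁/λ₂ = (m₂v₂)/(m₁v₁)
         = (9.11 × 10^-31 kg × 6.18 × 10^6 m/s) / (1.67 × 10^-27 kg × 8.71 × 10^6 m/s)
         = 3.87 × 10^-4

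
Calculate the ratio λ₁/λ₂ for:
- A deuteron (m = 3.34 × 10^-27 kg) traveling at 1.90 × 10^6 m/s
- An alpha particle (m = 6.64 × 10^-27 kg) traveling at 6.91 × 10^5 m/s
λ₁/λ₂ = 0.723

Using λ = h/(mv):

λ₁ = h/(m₁v₁) = 1.04 × 10^-13 m
λ₂ = h/(m₂v₂) = 1.44 × 10^-13 m

Ratio λ₁/λ₂ = (m₂v₂)/(m₁v₁)
         = (6.64 × 10^-27 kg × 6.91 × 10^5 m/s) / (3.34 × 10^-27 kg × 1.90 × 10^6 m/s)
         = 0.723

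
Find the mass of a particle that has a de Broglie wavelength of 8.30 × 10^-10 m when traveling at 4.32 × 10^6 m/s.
1.85 × 10^-31 kg

From the de Broglie relation λ = h/(mv), we solve for m:

m = h/(λv)
m = (6.626 × 10^-34 J·s) / (8.30 × 10^-10 m × 4.32 × 10^6 m/s)
m = 1.85 × 10^-31 kg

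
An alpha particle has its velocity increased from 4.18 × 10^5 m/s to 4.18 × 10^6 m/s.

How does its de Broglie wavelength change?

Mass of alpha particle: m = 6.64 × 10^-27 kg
The wavelength decreases by a factor of 10.

Using λ = h/(mv):

Initial wavelength: λ₁ = h/(mv₁) = 2.39 × 10^-13 m
Final wavelength: λ₂ = h/(mv₂) = 2.39 × 10^-14 m

Since λ ∝ 1/v, when velocity increases by a factor of 10, the wavelength decreases by a factor of 10.

λ₂/λ₁ = v₁/v₂ = 1/10

The wavelength decreases by a factor of 10.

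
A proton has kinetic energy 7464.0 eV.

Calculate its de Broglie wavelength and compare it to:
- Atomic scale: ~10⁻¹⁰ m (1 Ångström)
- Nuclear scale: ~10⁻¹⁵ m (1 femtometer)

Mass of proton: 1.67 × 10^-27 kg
λ = 3.32 × 10^-13 m, which is between nuclear and atomic scales.

Using λ = h/√(2mKE):

KE = 7464.0 eV = 1.196 × 10^-15 J

λ = h/√(2mKE)
λ = (6.626 × 10^-34 J·s) / √(2 × 1.67 × 10^-27 kg × 1.196 × 10^-15 J)
λ = 3.32 × 10^-13 m

Comparison:
- Atomic scale (10⁻¹⁰ m): λ is 0.0033× this size
- Nuclear scale (10⁻¹⁵ m): λ is 3.3e+02× this size

The wavelength is between nuclear and atomic scales.

This wavelength is appropriate for probing atomic structure but too large for nuclear physics experiments.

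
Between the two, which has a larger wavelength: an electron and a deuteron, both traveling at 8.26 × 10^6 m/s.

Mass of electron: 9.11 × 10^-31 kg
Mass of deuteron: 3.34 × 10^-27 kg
The electron has the longer wavelength.

Using λ = h/(mv), since both particles have the same velocity, the wavelength depends only on mass.

For electron: λ₁ = h/(m₁v) = 8.81 × 10^-11 m
For deuteron: λ₂ = h/(m₂v) = 2.40 × 10^-14 m

Since λ ∝ 1/m at constant velocity, the lighter particle has the longer wavelength.

The electron has the longer de Broglie wavelength.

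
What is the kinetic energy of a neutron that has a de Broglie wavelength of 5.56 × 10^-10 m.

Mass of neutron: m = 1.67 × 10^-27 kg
4.25 × 10^-22 J (or 2.65 × 10^-3 eV)

From λ = h/√(2mKE), we solve for KE:

λ² = h²/(2mKE)
KE = h²/(2mλ²)
KE = (6.626 × 10^-34 J·s)² / (2 × 1.67 × 10^-27 kg × (5.56 × 10^-10 m)²)
KE = 4.25 × 10^-22 J
KE = 2.65 × 10^-3 eV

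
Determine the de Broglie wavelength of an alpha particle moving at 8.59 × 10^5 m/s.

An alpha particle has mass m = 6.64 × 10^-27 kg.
1.16 × 10^-13 m

Using the de Broglie relation λ = h/(mv):

λ = h/(mv)
λ = (6.626 × 10^-34 J·s) / (6.64 × 10^-27 kg × 8.59 × 10^5 m/s)
λ = 1.16 × 10^-13 m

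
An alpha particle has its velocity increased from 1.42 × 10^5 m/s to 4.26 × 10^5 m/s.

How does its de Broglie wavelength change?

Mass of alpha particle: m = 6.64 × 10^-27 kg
The wavelength decreases by a factor of 3.

Using λ = h/(mv):

Initial wavelength: λ₁ = h/(mv₁) = 7.03 × 10^-13 m
Final wavelength: λ₂ = h/(mv₂) = 2.34 × 10^-13 m

Since λ ∝ 1/v, when velocity increases by a factor of 3, the wavelength decreases by a factor of 3.

λ₂/λ₁ = v₁/v₂ = 1/3

The wavelength decreases by a factor of 3.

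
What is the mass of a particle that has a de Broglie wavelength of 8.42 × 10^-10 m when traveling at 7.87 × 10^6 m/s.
1.00 × 10^-31 kg

From the de Broglie relation λ = h/(mv), we solve for m:

m = h/(λv)
m = (6.626 × 10^-34 J·s) / (8.42 × 10^-10 m × 7.87 × 10^6 m/s)
m = 1.00 × 10^-31 kg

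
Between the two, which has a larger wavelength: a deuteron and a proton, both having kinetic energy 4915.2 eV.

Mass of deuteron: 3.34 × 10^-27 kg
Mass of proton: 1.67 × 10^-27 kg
The proton has the longer wavelength.

Using λ = h/√(2mKE):

For deuteron: λ₁ = h/√(2m₁KE) = 2.89 × 10^-13 m
For proton: λ₂ = h/√(2m₂KE) = 4.09 × 10^-13 m

Since λ ∝ 1/√m at constant kinetic energy, the lighter particle has the longer wavelength.

The proton has the longer de Broglie wavelength.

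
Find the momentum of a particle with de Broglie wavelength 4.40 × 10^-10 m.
1.51 × 10^-24 kg·m/s

From the de Broglie relation λ = h/p, we solve for p:

p = h/λ
p = (6.626 × 10^-34 J·s) / (4.40 × 10^-10 m)
p = 1.51 × 10^-24 kg·m/s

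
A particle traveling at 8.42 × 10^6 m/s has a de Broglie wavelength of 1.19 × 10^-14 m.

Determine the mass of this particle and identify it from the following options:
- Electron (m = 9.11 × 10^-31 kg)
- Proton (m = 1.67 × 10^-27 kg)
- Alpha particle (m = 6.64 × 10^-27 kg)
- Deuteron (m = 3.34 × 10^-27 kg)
The particle is an alpha particle.

From λ = h/(mv), solve for mass:

m = h/(λv)
m = (6.626 × 10^-34 J·s) / (1.19 × 10^-14 m × 8.42 × 10^6 m/s)
m = 6.61 × 10^-27 kg

Comparing with the listed masses, this is closest to an alpha particle.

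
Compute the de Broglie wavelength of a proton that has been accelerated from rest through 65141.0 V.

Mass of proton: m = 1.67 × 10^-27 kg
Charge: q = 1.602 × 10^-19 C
1.12 × 10^-13 m

When a particle is accelerated through voltage V, it gains kinetic energy KE = qV.

The de Broglie wavelength is then λ = h/√(2mqV):

λ = h/√(2mqV)
λ = (6.626 × 10^-34 J·s) / √(2 × 1.67 × 10^-27 kg × 1.602 × 10^-19 C × 65141.0 V)
λ = 1.12 × 10^-13 m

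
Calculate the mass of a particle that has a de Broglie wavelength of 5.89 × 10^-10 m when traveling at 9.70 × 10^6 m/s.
1.16 × 10^-31 kg

From the de Broglie relation λ = h/(mv), we solve for m:

m = h/(λv)
m = (6.626 × 10^-34 J·s) / (5.89 × 10^-10 m × 9.70 × 10^6 m/s)
m = 1.16 × 10^-31 kg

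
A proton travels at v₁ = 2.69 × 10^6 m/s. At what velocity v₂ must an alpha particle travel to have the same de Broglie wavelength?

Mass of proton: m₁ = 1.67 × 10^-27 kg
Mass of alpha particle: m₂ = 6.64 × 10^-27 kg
v₂ = 6.77 × 10^5 m/s

For equal de Broglie wavelengths: λ₁ = λ₂

h/(m₁v₁) = h/(m₂v₂)
m₁v₁ = m₂v₂
v₂ = v₁ · (m₁/m₂)

v₂ = 2.69 × 10^6 m/s × (1.67 × 10^-27 kg / 6.64 × 10^-27 kg)
v₂ = 6.77 × 10^5 m/s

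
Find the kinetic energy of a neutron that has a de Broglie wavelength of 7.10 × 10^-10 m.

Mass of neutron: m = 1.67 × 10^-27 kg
2.61 × 10^-22 J (or 1.63 × 10^-3 eV)

From λ = h/√(2mKE), we solve for KE:

λ² = h²/(2mKE)
KE = h²/(2mλ²)
KE = (6.626 × 10^-34 J·s)² / (2 × 1.67 × 10^-27 kg × (7.10 × 10^-10 m)²)
KE = 2.61 × 10^-22 J
KE = 1.63 × 10^-3 eV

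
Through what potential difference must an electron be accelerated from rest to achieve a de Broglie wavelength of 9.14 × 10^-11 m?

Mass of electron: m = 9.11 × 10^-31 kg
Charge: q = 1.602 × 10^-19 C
180 V

From λ = h/√(2mqV), we solve for V:

λ² = h²/(2mqV)
V = h²/(2mqλ²)
V = (6.626 × 10^-34 J·s)² / (2 × 9.11 × 10^-31 kg × 1.602 × 10^-19 C × (9.14 × 10^-11 m)²)
V = 180 V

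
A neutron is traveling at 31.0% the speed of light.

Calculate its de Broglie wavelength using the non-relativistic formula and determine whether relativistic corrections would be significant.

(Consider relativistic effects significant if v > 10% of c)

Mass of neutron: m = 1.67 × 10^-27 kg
Yes, relativistic corrections are needed.

Using the non-relativistic de Broglie formula λ = h/(mv):

v = 31.0% × c = 9.294 × 10^7 m/s

λ = h/(mv)
λ = (6.626 × 10^-34 J·s) / (1.67 × 10^-27 kg × 9.294 × 10^7 m/s)
λ = 4.27 × 10^-15 m

Since v = 31.0% of c > 10% of c, relativistic corrections ARE significant and the actual wavelength would differ from this non-relativistic estimate.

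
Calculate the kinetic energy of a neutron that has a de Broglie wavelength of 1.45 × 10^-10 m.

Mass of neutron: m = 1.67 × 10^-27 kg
6.25 × 10^-21 J (or 0.0390 eV)

From λ = h/√(2mKE), we solve for KE:

λ² = h²/(2mKE)
KE = h²/(2mλ²)
KE = (6.626 × 10^-34 J·s)² / (2 × 1.67 × 10^-27 kg × (1.45 × 10^-10 m)²)
KE = 6.25 × 10^-21 J
KE = 0.0390 eV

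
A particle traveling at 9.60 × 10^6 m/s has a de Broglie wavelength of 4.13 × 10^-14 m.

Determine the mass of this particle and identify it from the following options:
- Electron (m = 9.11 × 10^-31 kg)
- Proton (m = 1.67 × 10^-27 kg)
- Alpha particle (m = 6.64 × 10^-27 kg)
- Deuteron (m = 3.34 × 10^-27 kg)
The particle is a proton.

From λ = h/(mv), solve for mass:

m = h/(λv)
m = (6.626 × 10^-34 J·s) / (4.13 × 10^-14 m × 9.60 × 10^6 m/s)
m = 1.67 × 10^-27 kg

Comparing with the listed masses, this is closest to a proton.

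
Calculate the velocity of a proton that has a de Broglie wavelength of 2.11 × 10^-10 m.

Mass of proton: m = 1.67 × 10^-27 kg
1.88 × 10^3 m/s

From the de Broglie relation λ = h/(mv), we solve for v:

v = h/(mλ)
v = (6.626 × 10^-34 J·s) / (1.67 × 10^-27 kg × 2.11 × 10^-10 m)
v = 1.88 × 10^3 m/s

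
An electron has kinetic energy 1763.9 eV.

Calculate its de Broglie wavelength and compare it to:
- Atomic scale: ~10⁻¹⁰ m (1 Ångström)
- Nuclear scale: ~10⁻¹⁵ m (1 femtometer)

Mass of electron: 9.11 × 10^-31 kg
λ = 2.92 × 10^-11 m, which is between nuclear and atomic scales.

Using λ = h/√(2mKE):

KE = 1763.9 eV = 2.826 × 10^-16 J

λ = h/√(2mKE)
λ = (6.626 × 10^-34 J·s) / √(2 × 9.11 × 10^-31 kg × 2.826 × 10^-16 J)
λ = 2.92 × 10^-11 m

Comparison:
- Atomic scale (10⁻¹⁰ m): λ is 0.29× this size
- Nuclear scale (10⁻¹⁵ m): λ is 2.9e+04× this size

The wavelength is between nuclear and atomic scales.

This wavelength is appropriate for probing atomic structure but too large for nuclear physics experiments.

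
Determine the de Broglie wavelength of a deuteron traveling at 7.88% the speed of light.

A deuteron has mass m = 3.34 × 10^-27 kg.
8.40 × 10^-15 m

Using the de Broglie relation λ = h/(mv):

v = 7.88% × c = 2.362 × 10^7 m/s

λ = h/(mv)
λ = (6.626 × 10^-34 J·s) / (3.34 × 10^-27 kg × 2.362 × 10^7 m/s)
λ = 8.40 × 10^-15 m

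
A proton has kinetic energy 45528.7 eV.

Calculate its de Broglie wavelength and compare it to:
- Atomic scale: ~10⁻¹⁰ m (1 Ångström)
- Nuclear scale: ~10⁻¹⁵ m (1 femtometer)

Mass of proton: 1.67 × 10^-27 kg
λ = 1.34 × 10^-13 m, which is between nuclear and atomic scales.

Using λ = h/√(2mKE):

KE = 45528.7 eV = 7.295 × 10^-15 J

λ = h/√(2mKE)
λ = (6.626 × 10^-34 J·s) / √(2 × 1.67 × 10^-27 kg × 7.295 × 10^-15 J)
λ = 1.34 × 10^-13 m

Comparison:
- Atomic scale (10⁻¹⁰ m): λ is 0.0013× this size
- Nuclear scale (10⁻¹⁵ m): λ is 1.3e+02× this size

The wavelength is between nuclear and atomic scales.

This wavelength is appropriate for probing atomic structure but too large for nuclear physics experiments.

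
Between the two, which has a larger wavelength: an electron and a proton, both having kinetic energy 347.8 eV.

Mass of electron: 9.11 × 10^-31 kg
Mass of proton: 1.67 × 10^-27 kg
The electron has the longer wavelength.

Using λ = h/√(2mKE):

For electron: λ₁ = h/√(2m₁KE) = 6.58 × 10^-11 m
For proton: λ₂ = h/√(2m₂KE) = 1.54 × 10^-12 m

Since λ ∝ 1/√m at constant kinetic energy, the lighter particle has the longer wavelength.

The electron has the longer de Broglie wavelength.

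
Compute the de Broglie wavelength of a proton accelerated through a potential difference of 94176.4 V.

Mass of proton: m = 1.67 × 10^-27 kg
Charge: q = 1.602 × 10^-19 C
9.33 × 10^-14 m

When a particle is accelerated through voltage V, it gains kinetic energy KE = qV.

The de Broglie wavelength is then λ = h/√(2mqV):

λ = h/√(2mqV)
λ = (6.626 × 10^-34 J·s) / √(2 × 1.67 × 10^-27 kg × 1.602 × 10^-19 C × 94176.4 V)
λ = 9.33 × 10^-14 m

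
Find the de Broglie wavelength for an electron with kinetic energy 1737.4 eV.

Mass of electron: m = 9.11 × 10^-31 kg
2.94 × 10^-11 m

Using λ = h/√(2mKE):

First convert KE to Joules: KE = 1737.4 eV = 2.784 × 10^-16 J

λ = h/√(2mKE)
λ = (6.626 × 10^-34 J·s) / √(2 × 9.11 × 10^-31 kg × 2.784 × 10^-16 J)
λ = 2.94 × 10^-11 m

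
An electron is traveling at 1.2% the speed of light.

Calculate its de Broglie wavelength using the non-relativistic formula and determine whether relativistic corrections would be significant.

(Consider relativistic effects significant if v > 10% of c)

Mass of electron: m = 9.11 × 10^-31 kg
No, relativistic corrections are not needed.

Using the non-relativistic de Broglie formula λ = h/(mv):

v = 1.2% × c = 3.598 × 10^6 m/s

λ = h/(mv)
λ = (6.626 × 10^-34 J·s) / (9.11 × 10^-31 kg × 3.598 × 10^6 m/s)
λ = 2.02 × 10^-10 m

Since v = 1.2% of c < 10% of c, relativistic corrections are NOT significant and this non-relativistic result is a good approximation.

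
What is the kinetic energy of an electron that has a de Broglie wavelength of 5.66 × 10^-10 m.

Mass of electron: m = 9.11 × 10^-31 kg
7.52 × 10^-19 J (or 4.69 eV)

From λ = h/√(2mKE), we solve for KE:

λ² = h²/(2mKE)
KE = h²/(2mλ²)
KE = (6.626 × 10^-34 J·s)² / (2 × 9.11 × 10^-31 kg × (5.66 × 10^-10 m)²)
KE = 7.52 × 10^-19 J
KE = 4.69 eV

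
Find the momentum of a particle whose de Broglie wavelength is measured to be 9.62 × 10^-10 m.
6.89 × 10^-25 kg·m/s

From the de Broglie relation λ = h/p, we solve for p:

p = h/λ
p = (6.626 × 10^-34 J·s) / (9.62 × 10^-10 m)
p = 6.89 × 10^-25 kg·m/s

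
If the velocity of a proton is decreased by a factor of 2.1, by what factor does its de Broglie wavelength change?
The wavelength increases by a factor of 2.1.

From λ = h/(mv), the wavelength is inversely proportional to velocity:

λ ∝ 1/v

If v → v/2.1, then λ → 2.1λ

When velocity is decreased by a factor of 2.1, the wavelength increases by a factor of 2.1.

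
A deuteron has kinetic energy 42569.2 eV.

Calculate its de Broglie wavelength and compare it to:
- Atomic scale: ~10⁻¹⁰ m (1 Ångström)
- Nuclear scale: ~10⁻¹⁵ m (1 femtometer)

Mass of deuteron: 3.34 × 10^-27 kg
λ = 9.82 × 10^-14 m, which is between nuclear and atomic scales.

Using λ = h/√(2mKE):

KE = 42569.2 eV = 6.820 × 10^-15 J

λ = h/√(2mKE)
λ = (6.626 × 10^-34 J·s) / √(2 × 3.34 × 10^-27 kg × 6.820 × 10^-15 J)
λ = 9.82 × 10^-14 m

Comparison:
- Atomic scale (10⁻¹⁰ m): λ is 0.00098× this size
- Nuclear scale (10⁻¹⁵ m): λ is 98× this size

The wavelength is between nuclear and atomic scales.

This wavelength is appropriate for probing atomic structure but too large for nuclear physics experiments.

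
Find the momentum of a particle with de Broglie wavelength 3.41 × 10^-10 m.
1.94 × 10^-24 kg·m/s

From the de Broglie relation λ = h/p, we solve for p:

p = h/λ
p = (6.626 × 10^-34 J·s) / (3.41 × 10^-10 m)
p = 1.94 × 10^-24 kg·m/s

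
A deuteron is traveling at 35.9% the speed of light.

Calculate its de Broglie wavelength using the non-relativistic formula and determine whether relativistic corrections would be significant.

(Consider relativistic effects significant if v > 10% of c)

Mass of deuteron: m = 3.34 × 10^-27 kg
Yes, relativistic corrections are needed.

Using the non-relativistic de Broglie formula λ = h/(mv):

v = 35.9% × c = 1.076 × 10^8 m/s

λ = h/(mv)
λ = (6.626 × 10^-34 J·s) / (3.34 × 10^-27 kg × 1.076 × 10^8 m/s)
λ = 1.84 × 10^-15 m

Since v = 35.9% of c > 10% of c, relativistic corrections ARE significant and the actual wavelength would differ from this non-relativistic estimate.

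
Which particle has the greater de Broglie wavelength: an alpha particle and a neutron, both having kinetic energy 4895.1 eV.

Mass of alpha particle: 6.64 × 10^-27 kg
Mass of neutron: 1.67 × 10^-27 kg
The neutron has the longer wavelength.

Using λ = h/√(2mKE):

For alpha particle: λ₁ = h/√(2m₁KE) = 2.05 × 10^-13 m
For neutron: λ₂ = h/√(2m₂KE) = 4.09 × 10^-13 m

Since λ ∝ 1/√m at constant kinetic energy, the lighter particle has the longer wavelength.

The neutron has the longer de Broglie wavelength.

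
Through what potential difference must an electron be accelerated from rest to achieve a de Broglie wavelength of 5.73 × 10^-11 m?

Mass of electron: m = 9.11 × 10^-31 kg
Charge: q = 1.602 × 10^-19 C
458 V

From λ = h/√(2mqV), we solve for V:

λ² = h²/(2mqV)
V = h²/(2mqλ²)
V = (6.626 × 10^-34 J·s)² / (2 × 9.11 × 10^-31 kg × 1.602 × 10^-19 C × (5.73 × 10^-11 m)²)
V = 458 V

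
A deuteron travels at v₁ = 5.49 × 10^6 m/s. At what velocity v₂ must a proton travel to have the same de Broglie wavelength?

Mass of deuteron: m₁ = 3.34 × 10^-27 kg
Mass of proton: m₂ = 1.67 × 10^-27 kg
v₂ = 1.10 × 10^7 m/s

For equal de Broglie wavelengths: λ₁ = λ₂

h/(m₁v₁) = h/(m₂v₂)
m₁v₁ = m₂v₂
v₂ = v₁ · (m₁/m₂)

v₂ = 5.49 × 10^6 m/s × (3.34 × 10^-27 kg / 1.67 × 10^-27 kg)
v₂ = 1.10 × 10^7 m/s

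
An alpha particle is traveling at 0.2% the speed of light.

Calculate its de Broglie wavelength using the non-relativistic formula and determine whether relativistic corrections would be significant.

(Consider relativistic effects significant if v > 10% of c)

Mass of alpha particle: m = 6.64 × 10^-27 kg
No, relativistic corrections are not needed.

Using the non-relativistic de Broglie formula λ = h/(mv):

v = 0.2% × c = 5.996 × 10^5 m/s

λ = h/(mv)
λ = (6.626 × 10^-34 J·s) / (6.64 × 10^-27 kg × 5.996 × 10^5 m/s)
λ = 1.66 × 10^-13 m

Since v = 0.2% of c < 10% of c, relativistic corrections are NOT significant and this non-relativistic result is a good approximation.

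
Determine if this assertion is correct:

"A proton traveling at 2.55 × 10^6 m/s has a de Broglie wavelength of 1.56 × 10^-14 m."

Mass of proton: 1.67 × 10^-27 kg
False

The claim is incorrect.

Using λ = h/(mv):
λ = (6.626 × 10^-34 J·s) / (1.67 × 10^-27 kg × 2.55 × 10^6 m/s)
λ = 1.56 × 10^-13 m

The actual wavelength differs from the claimed 1.56 × 10^-14 m.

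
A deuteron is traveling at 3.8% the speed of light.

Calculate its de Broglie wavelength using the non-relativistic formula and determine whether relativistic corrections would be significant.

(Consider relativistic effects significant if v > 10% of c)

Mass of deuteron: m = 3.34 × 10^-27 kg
No, relativistic corrections are not needed.

Using the non-relativistic de Broglie formula λ = h/(mv):

v = 3.8% × c = 1.139 × 10^7 m/s

λ = h/(mv)
λ = (6.626 × 10^-34 J·s) / (3.34 × 10^-27 kg × 1.139 × 10^7 m/s)
λ = 1.74 × 10^-14 m

Since v = 3.8% of c < 10% of c, relativistic corrections are NOT significant and this non-relativistic result is a good approximation.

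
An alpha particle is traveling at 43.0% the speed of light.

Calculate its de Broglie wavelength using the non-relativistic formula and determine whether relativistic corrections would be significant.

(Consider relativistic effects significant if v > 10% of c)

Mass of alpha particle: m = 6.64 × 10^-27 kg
Yes, relativistic corrections are needed.

Using the non-relativistic de Broglie formula λ = h/(mv):

v = 43.0% × c = 1.289 × 10^8 m/s

λ = h/(mv)
λ = (6.626 × 10^-34 J·s) / (6.64 × 10^-27 kg × 1.289 × 10^8 m/s)
λ = 7.74 × 10^-16 m

Since v = 43.0% of c > 10% of c, relativistic corrections ARE significant and the actual wavelength would differ from this non-relativistic estimate.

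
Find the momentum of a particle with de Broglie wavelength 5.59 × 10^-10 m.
1.19 × 10^-24 kg·m/s

From the de Broglie relation λ = h/p, we solve for p:

p = h/λ
p = (6.626 × 10^-34 J·s) / (5.59 × 10^-10 m)
p = 1.19 × 10^-24 kg·m/s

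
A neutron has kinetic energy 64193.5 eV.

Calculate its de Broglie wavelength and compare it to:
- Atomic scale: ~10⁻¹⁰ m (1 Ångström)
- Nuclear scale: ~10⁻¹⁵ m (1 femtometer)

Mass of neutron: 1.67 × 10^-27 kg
λ = 1.13 × 10^-13 m, which is between nuclear and atomic scales.

Using λ = h/√(2mKE):

KE = 64193.5 eV = 1.028 × 10^-14 J

λ = h/√(2mKE)
λ = (6.626 × 10^-34 J·s) / √(2 × 1.67 × 10^-27 kg × 1.028 × 10^-14 J)
λ = 1.13 × 10^-13 m

Comparison:
- Atomic scale (10⁻¹⁰ m): λ is 0.0011× this size
- Nuclear scale (10⁻¹⁵ m): λ is 1.1e+02× this size

The wavelength is between nuclear and atomic scales.

This wavelength is appropriate for probing atomic structure but too large for nuclear physics experiments.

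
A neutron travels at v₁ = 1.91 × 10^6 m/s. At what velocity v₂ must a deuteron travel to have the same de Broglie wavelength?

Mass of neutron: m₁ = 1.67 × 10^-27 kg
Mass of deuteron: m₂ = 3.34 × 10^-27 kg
v₂ = 9.55 × 10^5 m/s

For equal de Broglie wavelengths: λ₁ = λ₂

h/(m₁v₁) = h/(m₂v₂)
m₁v₁ = m₂v₂
v₂ = v₁ · (m₁/m₂)

v₂ = 1.91 × 10^6 m/s × (1.67 × 10^-27 kg / 3.34 × 10^-27 kg)
v₂ = 9.55 × 10^5 m/s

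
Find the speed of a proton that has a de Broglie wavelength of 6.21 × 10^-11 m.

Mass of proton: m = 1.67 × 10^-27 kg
6.39 × 10^3 m/s

From the de Broglie relation λ = h/(mv), we solve for v:

v = h/(mλ)
v = (6.626 × 10^-34 J·s) / (1.67 × 10^-27 kg × 6.21 × 10^-11 m)
v = 6.39 × 10^3 m/s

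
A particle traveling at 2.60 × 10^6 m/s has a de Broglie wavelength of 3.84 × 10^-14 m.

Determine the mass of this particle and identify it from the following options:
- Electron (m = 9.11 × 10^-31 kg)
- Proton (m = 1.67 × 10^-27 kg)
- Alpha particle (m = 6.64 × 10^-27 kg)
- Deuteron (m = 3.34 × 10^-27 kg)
The particle is an alpha particle.

From λ = h/(mv), solve for mass:

m = h/(λv)
m = (6.626 × 10^-34 J·s) / (3.84 × 10^-14 m × 2.60 × 10^6 m/s)
m = 6.64 × 10^-27 kg

Comparing with the listed masses, this is closest to an alpha particle.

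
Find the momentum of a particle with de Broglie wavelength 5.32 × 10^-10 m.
1.25 × 10^-24 kg·m/s

From the de Broglie relation λ = h/p, we solve for p:

p = h/λ
p = (6.626 × 10^-34 J·s) / (5.32 × 10^-10 m)
p = 1.25 × 10^-24 kg·m/s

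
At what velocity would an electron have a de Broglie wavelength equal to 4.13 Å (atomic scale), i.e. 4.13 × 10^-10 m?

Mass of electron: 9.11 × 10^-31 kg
1.76 × 10^6 m/s

From λ = h/(mv), solve for v:

v = h/(mλ)
v = (6.626 × 10^-34 J·s) / (9.11 × 10^-31 kg × 4.13 × 10^-10 m)
v = 1.76 × 10^6 m/s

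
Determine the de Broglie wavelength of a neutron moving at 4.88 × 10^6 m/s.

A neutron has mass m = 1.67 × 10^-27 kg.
8.13 × 10^-14 m

Using the de Broglie relation λ = h/(mv):

λ = h/(mv)
λ = (6.626 × 10^-34 J·s) / (1.67 × 10^-27 kg × 4.88 × 10^6 m/s)
λ = 8.13 × 10^-14 m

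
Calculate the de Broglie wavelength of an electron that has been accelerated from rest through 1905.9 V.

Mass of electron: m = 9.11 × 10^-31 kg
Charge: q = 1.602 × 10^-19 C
2.81 × 10^-11 m

When a particle is accelerated through voltage V, it gains kinetic energy KE = qV.

The de Broglie wavelength is then λ = h/√(2mqV):

λ = h/√(2mqV)
λ = (6.626 × 10^-34 J·s) / √(2 × 9.11 × 10^-31 kg × 1.602 × 10^-19 C × 1905.9 V)
λ = 2.81 × 10^-11 m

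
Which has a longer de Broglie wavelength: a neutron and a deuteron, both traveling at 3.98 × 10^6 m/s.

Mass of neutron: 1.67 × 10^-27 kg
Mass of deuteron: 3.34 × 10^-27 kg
The neutron has the longer wavelength.

Using λ = h/(mv), since both particles have the same velocity, the wavelength depends only on mass.

For neutron: λ₁ = h/(m₁v) = 9.97 × 10^-14 m
For deuteron: λ₂ = h/(m₂v) = 4.98 × 10^-14 m

Since λ ∝ 1/m at constant velocity, the lighter particle has the longer wavelength.

The neutron has the longer de Broglie wavelength.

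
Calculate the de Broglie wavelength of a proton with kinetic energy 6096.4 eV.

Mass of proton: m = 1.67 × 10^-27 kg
3.67 × 10^-13 m

Using λ = h/√(2mKE):

First convert KE to Joules: KE = 6096.4 eV = 9.768 × 10^-16 J

λ = h/√(2mKE)
λ = (6.626 × 10^-34 J·s) / √(2 × 1.67 × 10^-27 kg × 9.768 × 10^-16 J)
λ = 3.67 × 10^-13 m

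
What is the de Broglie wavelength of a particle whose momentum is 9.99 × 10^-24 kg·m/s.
6.63 × 10^-11 m

Using the de Broglie relation λ = h/p:

λ = h/p
λ = (6.626 × 10^-34 J·s) / (9.99 × 10^-24 kg·m/s)
λ = 6.63 × 10^-11 m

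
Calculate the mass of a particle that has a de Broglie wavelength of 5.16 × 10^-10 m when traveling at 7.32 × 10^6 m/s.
1.75 × 10^-31 kg

From the de Broglie relation λ = h/(mv), we solve for m:

m = h/(λv)
m = (6.626 × 10^-34 J·s) / (5.16 × 10^-10 m × 7.32 × 10^6 m/s)
m = 1.75 × 10^-31 kg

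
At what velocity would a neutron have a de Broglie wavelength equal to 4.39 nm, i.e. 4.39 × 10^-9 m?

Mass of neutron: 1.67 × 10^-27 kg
9.04 × 10^1 m/s

From λ = h/(mv), solve for v:

v = h/(mλ)
v = (6.626 × 10^-34 J·s) / (1.67 × 10^-27 kg × 4.39 × 10^-9 m)
v = 9.04 × 10^1 m/s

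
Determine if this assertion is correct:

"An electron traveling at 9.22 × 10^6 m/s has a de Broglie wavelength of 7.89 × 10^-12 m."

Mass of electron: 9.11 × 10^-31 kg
False

The claim is incorrect.

Using λ = h/(mv):
λ = (6.626 × 10^-34 J·s) / (9.11 × 10^-31 kg × 9.22 × 10^6 m/s)
λ = 7.89 × 10^-11 m

The actual wavelength differs from the claimed 7.89 × 10^-12 m.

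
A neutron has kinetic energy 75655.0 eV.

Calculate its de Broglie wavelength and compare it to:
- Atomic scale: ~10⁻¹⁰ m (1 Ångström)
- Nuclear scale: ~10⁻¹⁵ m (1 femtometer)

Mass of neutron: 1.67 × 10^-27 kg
λ = 1.04 × 10^-13 m, which is between nuclear and atomic scales.

Using λ = h/√(2mKE):

KE = 75655.0 eV = 1.212 × 10^-14 J

λ = h/√(2mKE)
λ = (6.626 × 10^-34 J·s) / √(2 × 1.67 × 10^-27 kg × 1.212 × 10^-14 J)
λ = 1.04 × 10^-13 m

Comparison:
- Atomic scale (10⁻¹⁰ m): λ is 0.001× this size
- Nuclear scale (10⁻¹⁵ m): λ is 1e+02× this size

The wavelength is between nuclear and atomic scales.

This wavelength is appropriate for probing atomic structure but too large for nuclear physics experiments.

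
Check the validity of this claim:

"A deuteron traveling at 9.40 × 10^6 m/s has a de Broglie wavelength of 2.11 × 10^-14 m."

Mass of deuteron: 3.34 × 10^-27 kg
True

The claim is correct.

Using λ = h/(mv):
λ = (6.626 × 10^-34 J·s) / (3.34 × 10^-27 kg × 9.40 × 10^6 m/s)
λ = 2.11 × 10^-14 m

This matches the claimed value.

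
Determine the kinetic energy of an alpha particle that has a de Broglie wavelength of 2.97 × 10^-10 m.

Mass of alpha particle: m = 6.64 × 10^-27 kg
3.75 × 10^-22 J (or 2.34 × 10^-3 eV)

From λ = h/√(2mKE), we solve for KE:

λ² = h²/(2mKE)
KE = h²/(2mλ²)
KE = (6.626 × 10^-34 J·s)² / (2 × 6.64 × 10^-27 kg × (2.97 × 10^-10 m)²)
KE = 3.75 × 10^-22 J
KE = 2.34 × 10^-3 eV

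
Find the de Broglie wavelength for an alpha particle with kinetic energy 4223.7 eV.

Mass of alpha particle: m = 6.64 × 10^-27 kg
2.21 × 10^-13 m

Using λ = h/√(2mKE):

First convert KE to Joules: KE = 4223.7 eV = 6.767 × 10^-16 J

λ = h/√(2mKE)
λ = (6.626 × 10^-34 J·s) / √(2 × 6.64 × 10^-27 kg × 6.767 × 10^-16 J)
λ = 2.21 × 10^-13 m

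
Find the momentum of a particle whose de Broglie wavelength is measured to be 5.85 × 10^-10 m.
1.13 × 10^-24 kg·m/s

From the de Broglie relation λ = h/p, we solve for p:

p = h/λ
p = (6.626 × 10^-34 J·s) / (5.85 × 10^-10 m)
p = 1.13 × 10^-24 kg·m/s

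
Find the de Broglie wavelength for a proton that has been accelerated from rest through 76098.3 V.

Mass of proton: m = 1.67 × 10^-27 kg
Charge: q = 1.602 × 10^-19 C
1.04 × 10^-13 m

When a particle is accelerated through voltage V, it gains kinetic energy KE = qV.

The de Broglie wavelength is then λ = h/√(2mqV):

λ = h/√(2mqV)
λ = (6.626 × 10^-34 J·s) / √(2 × 1.67 × 10^-27 kg × 1.602 × 10^-19 C × 76098.3 V)
λ = 1.04 × 10^-13 m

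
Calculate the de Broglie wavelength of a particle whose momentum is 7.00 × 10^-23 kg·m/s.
9.47 × 10^-12 m

Using the de Broglie relation λ = h/p:

λ = h/p
λ = (6.626 × 10^-34 J·s) / (7.00 × 10^-23 kg·m/s)
λ = 9.47 × 10^-12 m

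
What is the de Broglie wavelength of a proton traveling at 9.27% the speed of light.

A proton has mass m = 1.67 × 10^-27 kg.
1.43 × 10^-14 m

Using the de Broglie relation λ = h/(mv):

v = 9.27% × c = 2.779 × 10^7 m/s

λ = h/(mv)
λ = (6.626 × 10^-34 J·s) / (1.67 × 10^-27 kg × 2.779 × 10^7 m/s)
λ = 1.43 × 10^-14 m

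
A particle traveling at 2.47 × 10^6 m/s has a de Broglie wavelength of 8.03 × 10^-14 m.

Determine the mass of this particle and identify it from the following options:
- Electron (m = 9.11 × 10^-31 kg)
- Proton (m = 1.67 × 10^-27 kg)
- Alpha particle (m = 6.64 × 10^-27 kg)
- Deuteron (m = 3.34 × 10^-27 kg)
The particle is a deuteron.

From λ = h/(mv), solve for mass:

m = h/(λv)
m = (6.626 × 10^-34 J·s) / (8.03 × 10^-14 m × 2.47 × 10^6 m/s)
m = 3.34 × 10^-27 kg

Comparing with the listed masses, this is closest to a deuteron.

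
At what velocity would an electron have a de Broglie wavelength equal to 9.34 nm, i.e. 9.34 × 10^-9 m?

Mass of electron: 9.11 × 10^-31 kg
7.79 × 10^4 m/s

From λ = h/(mv), solve for v:

v = h/(mλ)
v = (6.626 × 10^-34 J·s) / (9.11 × 10^-31 kg × 9.34 × 10^-9 m)
v = 7.79 × 10^4 m/s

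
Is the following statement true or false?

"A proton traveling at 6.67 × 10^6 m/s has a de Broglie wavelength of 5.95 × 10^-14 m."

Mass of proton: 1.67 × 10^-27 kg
True

The claim is correct.

Using λ = h/(mv):
λ = (6.626 × 10^-34 J·s) / (1.67 × 10^-27 kg × 6.67 × 10^6 m/s)
λ = 5.95 × 10^-14 m

This matches the claimed value.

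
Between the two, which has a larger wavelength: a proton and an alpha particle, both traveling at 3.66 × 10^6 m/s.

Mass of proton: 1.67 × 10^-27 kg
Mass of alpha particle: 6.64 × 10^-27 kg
The proton has the longer wavelength.

Using λ = h/(mv), since both particles have the same velocity, the wavelength depends only on mass.

For proton: λ₁ = h/(m₁v) = 1.08 × 10^-13 m
For alpha particle: λ₂ = h/(m₂v) = 2.73 × 10^-14 m

Since λ ∝ 1/m at constant velocity, the lighter particle has the longer wavelength.

The proton has the longer de Broglie wavelength.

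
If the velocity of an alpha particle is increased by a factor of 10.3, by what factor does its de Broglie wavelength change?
The wavelength decreases by a factor of 10.3.

From λ = h/(mv), the wavelength is inversely proportional to velocity:

λ ∝ 1/v

If v → 10.3v, then λ → λ/10.3

When velocity is increased by a factor of 10.3, the wavelength decreases by a factor of 10.3.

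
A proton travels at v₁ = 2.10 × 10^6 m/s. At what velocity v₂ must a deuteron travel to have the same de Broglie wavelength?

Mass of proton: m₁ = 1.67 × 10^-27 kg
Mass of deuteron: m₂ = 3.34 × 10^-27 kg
v₂ = 1.05 × 10^6 m/s

For equal de Broglie wavelengths: λ₁ = λ₂

h/(m₁v₁) = h/(m₂v₂)
m₁v₁ = m₂v₂
v₂ = v₁ · (m₁/m₂)

v₂ = 2.10 × 10^6 m/s × (1.67 × 10^-27 kg / 3.34 × 10^-27 kg)
v₂ = 1.05 × 10^6 m/s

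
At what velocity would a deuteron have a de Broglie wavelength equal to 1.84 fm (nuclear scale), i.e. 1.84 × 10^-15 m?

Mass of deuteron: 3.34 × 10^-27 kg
1.08 × 10^8 m/s

From λ = h/(mv), solve for v:

v = h/(mλ)
v = (6.626 × 10^-34 J·s) / (3.34 × 10^-27 kg × 1.84 × 10^-15 m)
v = 1.08 × 10^8 m/s

Note: This velocity is 36.0% of the speed of light, so relativistic corrections would be needed for a more accurate calculation.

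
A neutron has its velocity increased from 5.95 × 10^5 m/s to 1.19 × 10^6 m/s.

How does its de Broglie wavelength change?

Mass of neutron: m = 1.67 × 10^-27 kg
The wavelength decreases by a factor of 2.

Using λ = h/(mv):

Initial wavelength: λ₁ = h/(mv₁) = 6.67 × 10^-13 m
Final wavelength: λ₂ = h/(mv₂) = 3.33 × 10^-13 m

Since λ ∝ 1/v, when velocity increases by a factor of 2, the wavelength decreases by a factor of 2.

λ₂/λ₁ = v₁/v₂ = 1/2

The wavelength decreases by a factor of 2.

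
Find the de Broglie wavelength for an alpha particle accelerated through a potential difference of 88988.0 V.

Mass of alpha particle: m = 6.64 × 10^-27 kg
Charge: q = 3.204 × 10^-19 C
3.41 × 10^-14 m

When a particle is accelerated through voltage V, it gains kinetic energy KE = qV.

The de Broglie wavelength is then λ = h/√(2mqV):

λ = h/√(2mqV)
λ = (6.626 × 10^-34 J·s) / √(2 × 6.64 × 10^-27 kg × 3.204 × 10^-19 C × 88988.0 V)
λ = 3.41 × 10^-14 m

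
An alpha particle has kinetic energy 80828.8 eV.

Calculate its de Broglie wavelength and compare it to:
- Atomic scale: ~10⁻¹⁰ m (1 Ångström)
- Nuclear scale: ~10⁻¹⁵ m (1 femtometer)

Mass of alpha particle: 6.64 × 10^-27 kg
λ = 5.05 × 10^-14 m, which is between nuclear and atomic scales.

Using λ = h/√(2mKE):

KE = 80828.8 eV = 1.295 × 10^-14 J

λ = h/√(2mKE)
λ = (6.626 × 10^-34 J·s) / √(2 × 6.64 × 10^-27 kg × 1.295 × 10^-14 J)
λ = 5.05 × 10^-14 m

Comparison:
- Atomic scale (10⁻¹⁰ m): λ is 0.00051× this size
- Nuclear scale (10⁻¹⁵ m): λ is 51× this size

The wavelength is between nuclear and atomic scales.

This wavelength is appropriate for probing atomic structure but too large for nuclear physics experiments.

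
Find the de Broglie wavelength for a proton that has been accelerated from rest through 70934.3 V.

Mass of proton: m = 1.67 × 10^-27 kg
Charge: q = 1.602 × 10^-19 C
1.08 × 10^-13 m

When a particle is accelerated through voltage V, it gains kinetic energy KE = qV.

The de Broglie wavelength is then λ = h/√(2mqV):

λ = h/√(2mqV)
λ = (6.626 × 10^-34 J·s) / √(2 × 1.67 × 10^-27 kg × 1.602 × 10^-19 C × 70934.3 V)
λ = 1.08 × 10^-13 m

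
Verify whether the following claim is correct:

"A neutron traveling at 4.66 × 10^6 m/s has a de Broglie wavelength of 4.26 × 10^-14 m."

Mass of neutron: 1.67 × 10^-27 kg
False

The claim is incorrect.

Using λ = h/(mv):
λ = (6.626 × 10^-34 J·s) / (1.67 × 10^-27 kg × 4.66 × 10^6 m/s)
λ = 8.51 × 10^-14 m

The actual wavelength differs from the claimed 4.26 × 10^-14 m.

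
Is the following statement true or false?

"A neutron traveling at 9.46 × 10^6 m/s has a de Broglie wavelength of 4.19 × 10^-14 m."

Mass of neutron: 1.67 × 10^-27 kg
True

The claim is correct.

Using λ = h/(mv):
λ = (6.626 × 10^-34 J·s) / (1.67 × 10^-27 kg × 9.46 × 10^6 m/s)
λ = 4.19 × 10^-14 m

This matches the claimed value.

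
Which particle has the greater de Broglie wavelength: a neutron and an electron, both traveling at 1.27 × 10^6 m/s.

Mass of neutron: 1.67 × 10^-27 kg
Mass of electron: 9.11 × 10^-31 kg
The electron has the longer wavelength.

Using λ = h/(mv), since both particles have the same velocity, the wavelength depends only on mass.

For neutron: λ₁ = h/(m₁v) = 3.12 × 10^-13 m
For electron: λ₂ = h/(m₂v) = 5.73 × 10^-10 m

Since λ ∝ 1/m at constant velocity, the lighter particle has the longer wavelength.

The electron has the longer de Broglie wavelength.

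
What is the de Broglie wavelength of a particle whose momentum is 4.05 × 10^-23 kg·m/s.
1.64 × 10^-11 m

Using the de Broglie relation λ = h/p:

λ = h/p
λ = (6.626 × 10^-34 J·s) / (4.05 × 10^-23 kg·m/s)
λ = 1.64 × 10^-11 m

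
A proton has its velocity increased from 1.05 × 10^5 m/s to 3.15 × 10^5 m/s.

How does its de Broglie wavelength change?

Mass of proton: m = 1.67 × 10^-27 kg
The wavelength decreases by a factor of 3.

Using λ = h/(mv):

Initial wavelength: λ₁ = h/(mv₁) = 3.78 × 10^-12 m
Final wavelength: λ₂ = h/(mv₂) = 1.26 × 10^-12 m

Since λ ∝ 1/v, when velocity increases by a factor of 3, the wavelength decreases by a factor of 3.

λ₂/λ₁ = v₁/v₂ = 1/3

The wavelength decreases by a factor of 3.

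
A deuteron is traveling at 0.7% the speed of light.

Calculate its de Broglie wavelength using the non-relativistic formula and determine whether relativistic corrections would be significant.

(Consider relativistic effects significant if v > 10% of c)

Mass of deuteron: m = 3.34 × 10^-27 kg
No, relativistic corrections are not needed.

Using the non-relativistic de Broglie formula λ = h/(mv):

v = 0.7% × c = 2.099 × 10^6 m/s

λ = h/(mv)
λ = (6.626 × 10^-34 J·s) / (3.34 × 10^-27 kg × 2.099 × 10^6 m/s)
λ = 9.45 × 10^-14 m

Since v = 0.7% of c < 10% of c, relativistic corrections are NOT significant and this non-relativistic result is a good approximation.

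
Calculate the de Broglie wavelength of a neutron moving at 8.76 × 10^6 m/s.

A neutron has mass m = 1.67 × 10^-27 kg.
4.53 × 10^-14 m

Using the de Broglie relation λ = h/(mv):

λ = h/(mv)
λ = (6.626 × 10^-34 J·s) / (1.67 × 10^-27 kg × 8.76 × 10^6 m/s)
λ = 4.53 × 10^-14 m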